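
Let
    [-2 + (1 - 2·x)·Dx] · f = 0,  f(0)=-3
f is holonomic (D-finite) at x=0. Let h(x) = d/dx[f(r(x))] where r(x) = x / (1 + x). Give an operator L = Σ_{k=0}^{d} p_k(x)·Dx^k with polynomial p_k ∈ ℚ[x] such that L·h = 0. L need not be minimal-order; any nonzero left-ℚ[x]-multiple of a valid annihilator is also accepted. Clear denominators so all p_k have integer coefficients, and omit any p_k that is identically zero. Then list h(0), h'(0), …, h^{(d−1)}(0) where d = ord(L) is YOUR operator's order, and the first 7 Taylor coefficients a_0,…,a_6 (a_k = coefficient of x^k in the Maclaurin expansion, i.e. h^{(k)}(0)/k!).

L = 2 + (-1 + x)·Dx  (order 1).
h: a_k = -6, -12, -18, -24, -30, -36, -42, …
ICs: h(0) = -6.

f: a_k = -3, -6, -12, -24, -48, -96, -192, …
h₀=f(r): pull back L_f along r ⇒ L₀.
Differentiate: ansatz ord ≤ ord L₀ ⇒ L.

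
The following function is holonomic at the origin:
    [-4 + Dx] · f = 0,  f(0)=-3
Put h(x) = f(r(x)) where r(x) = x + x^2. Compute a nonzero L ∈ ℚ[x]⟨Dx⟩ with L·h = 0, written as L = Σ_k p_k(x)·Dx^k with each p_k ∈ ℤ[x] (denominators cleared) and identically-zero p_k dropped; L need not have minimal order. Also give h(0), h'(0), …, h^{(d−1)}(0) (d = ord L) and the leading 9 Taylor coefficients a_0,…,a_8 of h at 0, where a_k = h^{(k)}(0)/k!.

f: a_k = -3, -12, -24, -32, -32, -128/5, -256/15, -1024/105, -512/105, …
L₀ from L_f via x↦r, Dx↦r'^{-1}Dx.
L = (-4 - 8·x) + Dx  (order 1).
h: a_k = -3, -12, -36, -80, -152, -1248/5, -5536/15, -52096/105, -4320/7, …
ICs: h(0) = -3.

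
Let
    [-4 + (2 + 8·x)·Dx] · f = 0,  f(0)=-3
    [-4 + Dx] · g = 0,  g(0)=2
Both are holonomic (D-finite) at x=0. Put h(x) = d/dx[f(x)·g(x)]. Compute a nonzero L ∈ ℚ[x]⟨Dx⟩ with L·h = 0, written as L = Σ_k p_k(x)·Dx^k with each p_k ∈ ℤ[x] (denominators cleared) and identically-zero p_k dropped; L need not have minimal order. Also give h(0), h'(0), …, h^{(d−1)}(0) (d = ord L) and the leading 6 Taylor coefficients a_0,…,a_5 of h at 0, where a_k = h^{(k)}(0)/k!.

f: a_k = -3, -6, 6, -12, 30, -84, …
g: a_k = 2, 8, 16, 64/3, 64/3, 256/15, …
Sym-product of L_f,L_g gives L₀ (≤ ord 1).
Derive L from L₀ (diff closure).
L = (14 + 96·x + 128·x^2) + (-3 - 20·x - 32·x^2)·Dx  (order 1).
h: a_k = -36, -168, -408, -528, -856, 1424/5, …
ICs: h(0) = -36.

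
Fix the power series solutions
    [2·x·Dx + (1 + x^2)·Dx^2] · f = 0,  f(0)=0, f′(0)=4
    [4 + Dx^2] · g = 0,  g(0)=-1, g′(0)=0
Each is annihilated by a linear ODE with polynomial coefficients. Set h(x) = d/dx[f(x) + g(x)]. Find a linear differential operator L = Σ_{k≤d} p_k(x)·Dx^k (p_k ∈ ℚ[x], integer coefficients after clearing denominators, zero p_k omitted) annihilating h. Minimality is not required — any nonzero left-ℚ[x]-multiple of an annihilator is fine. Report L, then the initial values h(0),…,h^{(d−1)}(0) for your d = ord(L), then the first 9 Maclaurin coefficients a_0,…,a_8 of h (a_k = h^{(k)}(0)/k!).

L = (-32·x + 80·x^3 + 16·x^5) + (4 + 32·x^2 + 36·x^4 + 8·x^6)·Dx + (-8·x + 20·x^3 + 4·x^5)·Dx^2 + (1 + 8·x^2 + 9·x^4 + 2·x^6)·Dx^3  (order 3).
h: a_k = 4, 4, -4, -8/3, 4, 8/15, -4, -16/315, 4, …
ICs: h(0) = 4, h′(0) = 4, h′′(0) = -8.

f: a_k = 0, 4, 0, -4/3, 0, 4/5, 0, -4/7, 0, …
g: a_k = -1, 0, 2, 0, -2/3, 0, 4/45, 0, -2/315, …
L₀ := lclm(L_f,L_g); ord L₀ ≤ 2+2.
h=h₀': d/dx-closure on L₀ ⇒ L.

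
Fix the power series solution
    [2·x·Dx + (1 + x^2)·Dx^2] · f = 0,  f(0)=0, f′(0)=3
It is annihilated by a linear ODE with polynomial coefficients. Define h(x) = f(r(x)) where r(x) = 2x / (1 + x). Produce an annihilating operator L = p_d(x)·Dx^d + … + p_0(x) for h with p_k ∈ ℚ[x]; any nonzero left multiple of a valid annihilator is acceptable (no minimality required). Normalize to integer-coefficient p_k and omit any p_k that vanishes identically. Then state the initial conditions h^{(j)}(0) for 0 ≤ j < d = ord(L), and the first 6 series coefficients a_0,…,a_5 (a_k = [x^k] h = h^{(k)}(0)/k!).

L = (2 + 10·x)·Dx + (1 + 2·x + 5·x^2)·Dx^2  (order 2).
h: a_k = 0, 6, -6, -2, 18, -114/5, …
ICs: h(0) = 0, h′(0) = 6.

f: a_k = 0, 3, 0, -1, 0, 3/5, …
Substitute x→r, Dx→(1/r')Dx; clear ⇒ L₀.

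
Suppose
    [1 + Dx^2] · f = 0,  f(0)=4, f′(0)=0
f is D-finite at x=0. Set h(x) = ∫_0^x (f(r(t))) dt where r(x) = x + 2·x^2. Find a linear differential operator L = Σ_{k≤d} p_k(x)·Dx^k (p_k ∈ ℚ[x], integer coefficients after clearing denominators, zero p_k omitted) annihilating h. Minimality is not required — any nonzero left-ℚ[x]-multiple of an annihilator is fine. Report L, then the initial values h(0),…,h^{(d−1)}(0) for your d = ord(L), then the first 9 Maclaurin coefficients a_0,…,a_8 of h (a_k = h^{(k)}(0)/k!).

f: a_k = 4, 0, -2, 0, 1/6, 0, -1/180, 0, 1/10080, …
L₀ from L_f via x↦r, Dx↦r'^{-1}Dx.
h=∫₀ˣh₀: take L = L₀·Dx.
L = (1 + 12·x + 48·x^2 + 64·x^3)·Dx - 4·Dx^2 + (1 + 4·x)·Dx^3  (order 3).
h: a_k = 0, 4, 0, -2/3, -2, -47/30, 2/9, 719/1260, 79/120, …
ICs: h(0) = 0, h′(0) = 4, h′′(0) = 0.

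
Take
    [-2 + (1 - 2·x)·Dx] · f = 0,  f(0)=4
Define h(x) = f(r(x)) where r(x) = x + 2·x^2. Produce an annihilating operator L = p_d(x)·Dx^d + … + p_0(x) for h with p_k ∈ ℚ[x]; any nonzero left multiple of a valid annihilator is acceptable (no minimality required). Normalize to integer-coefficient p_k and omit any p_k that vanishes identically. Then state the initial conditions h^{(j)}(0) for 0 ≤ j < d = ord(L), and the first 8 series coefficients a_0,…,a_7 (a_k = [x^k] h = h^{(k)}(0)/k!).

f: a_k = 4, 8, 16, 32, 64, 128, 256, 512, …
f∘r: x↦r, Dx↦Dx/r' in L_f ⇒ L₀.
L = (2 + 8·x) + (-1 + 2·x + 4·x^2)·Dx  (order 1).
h: a_k = 4, 8, 32, 96, 320, 1024, 3328, 10752, …
ICs: h(0) = 4.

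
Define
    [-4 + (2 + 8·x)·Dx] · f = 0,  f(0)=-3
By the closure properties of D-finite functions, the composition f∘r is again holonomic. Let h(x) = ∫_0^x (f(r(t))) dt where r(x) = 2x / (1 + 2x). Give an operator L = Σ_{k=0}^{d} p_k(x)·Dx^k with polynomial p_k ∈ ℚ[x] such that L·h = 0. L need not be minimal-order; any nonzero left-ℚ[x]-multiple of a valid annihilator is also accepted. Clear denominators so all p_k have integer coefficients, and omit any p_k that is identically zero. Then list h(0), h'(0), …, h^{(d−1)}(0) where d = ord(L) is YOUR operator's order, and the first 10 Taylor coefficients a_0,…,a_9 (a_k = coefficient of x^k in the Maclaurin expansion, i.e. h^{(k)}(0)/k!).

f: a_k = -3, -6, 6, -12, 30, -84, 252, -792, 2574, -8580, …
L₀ from L_f via x↦r, Dx↦r'^{-1}Dx.
h=∫₀ˣh₀: take L = L₀·Dx.
L = -4·Dx + (1 + 12·x + 20·x^2)·Dx^2  (order 2).
h: a_k = 0, -3, -6, 16, -60, 288, -1632, 72192/7, -70176, 1510400/3, …
ICs: h(0) = 0, h′(0) = -3.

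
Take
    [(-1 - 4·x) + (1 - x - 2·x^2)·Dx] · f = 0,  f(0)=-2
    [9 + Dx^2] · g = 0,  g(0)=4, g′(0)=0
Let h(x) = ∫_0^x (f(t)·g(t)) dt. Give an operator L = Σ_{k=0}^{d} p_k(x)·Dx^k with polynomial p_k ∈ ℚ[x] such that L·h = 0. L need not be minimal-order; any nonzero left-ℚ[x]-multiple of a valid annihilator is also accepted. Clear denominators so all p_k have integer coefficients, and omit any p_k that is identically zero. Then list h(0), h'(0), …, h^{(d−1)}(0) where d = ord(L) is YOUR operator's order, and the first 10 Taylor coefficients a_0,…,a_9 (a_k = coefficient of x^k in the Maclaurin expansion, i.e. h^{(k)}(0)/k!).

f: a_k = -2, -2, -6, -10, -22, -42, -86, -170, -342, -682, …
g: a_k = 4, 0, -18, 0, 27/2, 0, -81/20, 0, 729/1120, 0, …
Product ⇒ symmetric product L₀, ord ≤ 2.
h=∫₀ˣh₀: take L = L₀·Dx.
L = (-5 + 9·x + 18·x^2)·Dx + (2 + 8·x)·Dx^2 + (-1 + x + 2·x^2)·Dx^3  (order 3).
h: a_k = 0, -8, -4, 4, -1, -7/5, -5/2, -209/70, -509/80, -5849/560, …
ICs: h(0) = 0, h′(0) = -8, h′′(0) = -8.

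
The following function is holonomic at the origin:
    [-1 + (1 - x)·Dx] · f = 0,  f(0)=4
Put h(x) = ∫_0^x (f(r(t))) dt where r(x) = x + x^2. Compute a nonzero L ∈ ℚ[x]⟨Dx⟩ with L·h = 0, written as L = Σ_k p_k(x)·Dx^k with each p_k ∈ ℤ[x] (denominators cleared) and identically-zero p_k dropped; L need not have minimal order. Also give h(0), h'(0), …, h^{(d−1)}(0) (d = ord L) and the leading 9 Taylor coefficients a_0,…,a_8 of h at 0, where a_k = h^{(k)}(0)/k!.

f: a_k = 4, 4, 4, 4, 4, 4, 4, 4, 4, …
Substitute x→r, Dx→(1/r')Dx; clear ⇒ L₀.
Integrate: L := L₀·Dx.
L = (1 + 2·x)·Dx + (-1 + x + x^2)·Dx^2  (order 2).
h: a_k = 0, 4, 2, 8/3, 3, 4, 16/3, 52/7, 21/2, …
ICs: h(0) = 0, h′(0) = 4.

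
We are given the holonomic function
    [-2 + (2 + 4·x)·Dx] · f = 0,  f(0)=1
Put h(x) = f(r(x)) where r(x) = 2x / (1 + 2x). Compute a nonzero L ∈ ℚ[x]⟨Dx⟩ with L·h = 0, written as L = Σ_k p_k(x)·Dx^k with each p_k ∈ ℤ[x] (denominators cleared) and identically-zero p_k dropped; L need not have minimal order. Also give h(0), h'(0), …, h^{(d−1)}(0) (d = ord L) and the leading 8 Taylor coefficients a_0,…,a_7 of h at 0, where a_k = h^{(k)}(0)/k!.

f: a_k = 1, 1, -1/2, 1/2, -5/8, 7/8, -21/16, 33/16, …
f∘r: x↦r, Dx↦Dx/r' in L_f ⇒ L₀.
L = -2 + (1 + 8·x + 12·x^2)·Dx  (order 1).
h: a_k = 1, 2, -6, 20, -74, 300, -1308, 6024, …
ICs: h(0) = 1.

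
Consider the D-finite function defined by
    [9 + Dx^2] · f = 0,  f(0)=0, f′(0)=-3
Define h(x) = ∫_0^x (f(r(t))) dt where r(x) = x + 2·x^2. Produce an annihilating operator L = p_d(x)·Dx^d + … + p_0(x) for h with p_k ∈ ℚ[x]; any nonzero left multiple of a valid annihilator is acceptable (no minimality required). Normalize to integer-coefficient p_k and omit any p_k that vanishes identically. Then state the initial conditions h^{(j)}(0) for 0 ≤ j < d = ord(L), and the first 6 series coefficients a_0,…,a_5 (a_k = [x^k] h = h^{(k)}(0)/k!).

f: a_k = 0, -3, 0, 9/2, 0, -81/40, …
f∘r: x↦r, Dx↦Dx/r' in L_f ⇒ L₀.
h=∫h₀ ⇒ L = L₀·Dx.
L = (9 + 108·x + 432·x^2 + 576·x^3)·Dx - 4·Dx^2 + (1 + 4·x)·Dx^3  (order 3).
h: a_k = 0, 0, -3/2, -2, 9/8, 27/5, …
ICs: h(0) = 0, h′(0) = 0, h′′(0) = -3.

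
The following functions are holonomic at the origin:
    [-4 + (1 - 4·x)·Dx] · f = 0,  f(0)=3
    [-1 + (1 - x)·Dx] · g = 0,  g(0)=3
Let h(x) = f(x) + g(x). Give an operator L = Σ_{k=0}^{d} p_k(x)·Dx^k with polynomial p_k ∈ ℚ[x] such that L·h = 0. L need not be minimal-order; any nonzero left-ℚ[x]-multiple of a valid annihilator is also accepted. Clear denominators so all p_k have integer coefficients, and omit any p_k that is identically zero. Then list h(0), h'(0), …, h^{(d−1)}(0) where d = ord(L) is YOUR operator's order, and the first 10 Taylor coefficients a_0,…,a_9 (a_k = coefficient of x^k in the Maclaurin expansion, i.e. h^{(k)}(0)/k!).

L = -8 + (10 - 16·x)·Dx + (-1 + 5·x - 4·x^2)·Dx^2  (order 2).
h: a_k = 6, 15, 51, 195, 771, 3075, 12291, 49155, 196611, 786435, …
ICs: h(0) = 6, h′(0) = 15.

f: a_k = 3, 12, 48, 192, 768, 3072, 12288, 49152, 196608, 786432, …
g: a_k = 3, 3, 3, 3, 3, 3, 3, 3, 3, 3, …
f+g: L₀ = lclm(L_f,L_g), ord ≤ 1+1.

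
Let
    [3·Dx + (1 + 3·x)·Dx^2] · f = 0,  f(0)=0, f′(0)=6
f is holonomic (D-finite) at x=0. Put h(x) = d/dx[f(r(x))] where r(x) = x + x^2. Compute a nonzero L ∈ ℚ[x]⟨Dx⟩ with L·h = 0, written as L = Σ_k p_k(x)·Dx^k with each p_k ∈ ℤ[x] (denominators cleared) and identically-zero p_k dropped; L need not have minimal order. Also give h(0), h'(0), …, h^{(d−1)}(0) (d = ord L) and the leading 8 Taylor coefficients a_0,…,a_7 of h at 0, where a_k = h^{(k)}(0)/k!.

L = (1 + 6·x + 6·x^2) + (1 + 5·x + 9·x^2 + 6·x^3)·Dx  (order 1).
h: a_k = 6, -6, 0, 18, -54, 108, -162, 162, …
ICs: h(0) = 6.

f: a_k = 0, 6, -9, 18, -81/2, 486/5, -243, 4374/7, …
h₀=f(r): pull back L_f along r ⇒ L₀.
Derive L from L₀ (diff closure).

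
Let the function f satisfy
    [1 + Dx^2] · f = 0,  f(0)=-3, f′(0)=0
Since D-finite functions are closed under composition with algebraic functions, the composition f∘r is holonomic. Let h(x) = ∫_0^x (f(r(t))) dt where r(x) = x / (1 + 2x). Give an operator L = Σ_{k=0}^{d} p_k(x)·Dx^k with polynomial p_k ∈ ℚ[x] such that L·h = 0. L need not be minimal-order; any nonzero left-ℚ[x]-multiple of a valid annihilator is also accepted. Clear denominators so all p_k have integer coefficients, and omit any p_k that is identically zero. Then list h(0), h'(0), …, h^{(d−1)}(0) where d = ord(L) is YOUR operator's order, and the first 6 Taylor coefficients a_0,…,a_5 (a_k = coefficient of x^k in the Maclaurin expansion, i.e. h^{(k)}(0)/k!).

f: a_k = -3, 0, 3/2, 0, -1/8, 0, …
Substitute x→r, Dx→(1/r')Dx; clear ⇒ L₀.
h=∫₀ˣh₀: take L = L₀·Dx.
L = Dx + (4 + 24·x + 48·x^2 + 32·x^3)·Dx^2 + (1 + 8·x + 24·x^2 + 32·x^3 + 16·x^4)·Dx^3  (order 3).
h: a_k = 0, -3, 0, 1/2, -3/2, 143/40, …
ICs: h(0) = 0, h′(0) = -3, h′′(0) = 0.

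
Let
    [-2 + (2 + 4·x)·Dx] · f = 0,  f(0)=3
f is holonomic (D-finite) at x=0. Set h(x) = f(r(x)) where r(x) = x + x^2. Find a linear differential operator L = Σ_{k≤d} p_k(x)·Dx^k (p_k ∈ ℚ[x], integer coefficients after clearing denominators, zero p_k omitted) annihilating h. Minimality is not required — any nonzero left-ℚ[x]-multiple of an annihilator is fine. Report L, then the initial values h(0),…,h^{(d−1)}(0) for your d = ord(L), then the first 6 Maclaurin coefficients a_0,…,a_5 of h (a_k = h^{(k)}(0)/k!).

L = (-1 - 2·x) + (1 + 2·x + 2·x^2)·Dx  (order 1).
h: a_k = 3, 3, 3/2, -3/2, 9/8, -3/8, …
ICs: h(0) = 3.

f: a_k = 3, 3, -3/2, 3/2, -15/8, 21/8, …
L₀ from L_f via x↦r, Dx↦r'^{-1}Dx.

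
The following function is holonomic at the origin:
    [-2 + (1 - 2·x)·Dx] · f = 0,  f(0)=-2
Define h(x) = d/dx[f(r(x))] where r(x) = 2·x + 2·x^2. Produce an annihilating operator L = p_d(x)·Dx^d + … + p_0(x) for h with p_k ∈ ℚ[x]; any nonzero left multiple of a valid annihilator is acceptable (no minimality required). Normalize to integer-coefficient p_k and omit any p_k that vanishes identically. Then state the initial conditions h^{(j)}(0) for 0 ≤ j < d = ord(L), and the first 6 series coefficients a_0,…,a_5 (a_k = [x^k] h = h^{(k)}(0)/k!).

f: a_k = -2, -4, -8, -16, -32, -64, …
Change of var in L_f (x↦r) gives L₀.
h=h₀': d/dx-closure on L₀ ⇒ L.
L = (10 + 24·x + 24·x^2) + (-1 + 2·x + 12·x^2 + 8·x^3)·Dx  (order 1).
h: a_k = -8, -80, -576, -3712, -22400, -129792, …
ICs: h(0) = -8.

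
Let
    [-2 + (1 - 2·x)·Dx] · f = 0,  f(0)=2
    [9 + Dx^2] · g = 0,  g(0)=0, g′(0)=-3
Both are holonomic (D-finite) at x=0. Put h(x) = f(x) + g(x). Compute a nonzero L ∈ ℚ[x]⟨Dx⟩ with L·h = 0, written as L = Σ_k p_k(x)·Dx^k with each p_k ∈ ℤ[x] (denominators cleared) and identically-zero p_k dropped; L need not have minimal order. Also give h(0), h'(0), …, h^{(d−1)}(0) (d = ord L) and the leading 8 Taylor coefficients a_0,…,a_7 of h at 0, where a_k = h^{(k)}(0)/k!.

L = (594 - 648·x + 648·x^2) + (-153 + 630·x - 972·x^2 + 648·x^3)·Dx + (66 - 72·x + 72·x^2)·Dx^2 + (-17 + 70·x - 108·x^2 + 72·x^3)·Dx^3  (order 3).
h: a_k = 2, 1, 8, 41/2, 32, 2479/40, 128, 143603/560, …
ICs: h(0) = 2, h′(0) = 1, h′′(0) = 16.

f: a_k = 2, 4, 8, 16, 32, 64, 128, 256, …
g: a_k = 0, -3, 0, 9/2, 0, -81/40, 0, 243/560, …
L₀ := lclm(L_f,L_g); ord L₀ ≤ 1+2.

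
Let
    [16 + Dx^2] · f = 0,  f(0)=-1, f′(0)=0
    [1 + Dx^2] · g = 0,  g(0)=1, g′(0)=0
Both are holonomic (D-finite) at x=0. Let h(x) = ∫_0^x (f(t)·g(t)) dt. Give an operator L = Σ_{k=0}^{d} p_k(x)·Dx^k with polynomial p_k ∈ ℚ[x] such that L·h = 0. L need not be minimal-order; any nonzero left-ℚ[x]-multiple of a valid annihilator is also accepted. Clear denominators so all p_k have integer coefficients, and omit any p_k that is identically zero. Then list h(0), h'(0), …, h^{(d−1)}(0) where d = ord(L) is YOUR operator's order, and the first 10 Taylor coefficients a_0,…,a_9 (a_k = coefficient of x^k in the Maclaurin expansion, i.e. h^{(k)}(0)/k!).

f: a_k = -1, 0, 8, 0, -32/3, 0, 256/45, 0, -512/315, 0, …
g: a_k = 1, 0, -1/2, 0, 1/24, 0, -1/720, 0, 1/40320, 0, …
Product ⇒ symmetric product L₀, ord ≤ 4.
Integrate: L := L₀·Dx.
L = 225·Dx + 34·Dx^3 + Dx^5  (order 5).
h: a_k = 0, -1, 0, 17/6, 0, -353/120, 0, 8177/5040, 0, -198593/362880, …
ICs: h(0) = 0, h′(0) = -1, h′′(0) = 0, h′′′(0) = 17, h′′′′(0) = 0.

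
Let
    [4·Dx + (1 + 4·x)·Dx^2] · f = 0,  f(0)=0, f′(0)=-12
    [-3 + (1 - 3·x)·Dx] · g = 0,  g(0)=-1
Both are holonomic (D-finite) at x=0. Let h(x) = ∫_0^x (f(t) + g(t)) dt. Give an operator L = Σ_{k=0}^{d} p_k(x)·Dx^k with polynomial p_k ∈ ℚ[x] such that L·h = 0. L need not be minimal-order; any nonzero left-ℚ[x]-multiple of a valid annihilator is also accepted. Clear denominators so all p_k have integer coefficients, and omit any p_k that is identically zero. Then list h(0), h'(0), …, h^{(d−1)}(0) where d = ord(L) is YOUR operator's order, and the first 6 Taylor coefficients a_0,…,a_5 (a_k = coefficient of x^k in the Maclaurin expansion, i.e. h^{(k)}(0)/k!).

L = (-204 - 144·x)·Dx^2 + (-11 - 312·x - 288·x^2)·Dx^3 + (5 + 11·x - 54·x^2 - 72·x^3)·Dx^4  (order 4).
h: a_k = 0, -1, -15/2, 5, -91/4, 111/5, …
ICs: h(0) = 0, h′(0) = -1, h′′(0) = -15, h′′′(0) = 30.

f: a_k = 0, -12, 24, -64, 192, -3072/5, …
g: a_k = -1, -3, -9, -27, -81, -243, …
Weyl lclm of L_f,L_g ⇒ L₀ (ord ≤ 3).
h=∫h₀ ⇒ L = L₀·Dx.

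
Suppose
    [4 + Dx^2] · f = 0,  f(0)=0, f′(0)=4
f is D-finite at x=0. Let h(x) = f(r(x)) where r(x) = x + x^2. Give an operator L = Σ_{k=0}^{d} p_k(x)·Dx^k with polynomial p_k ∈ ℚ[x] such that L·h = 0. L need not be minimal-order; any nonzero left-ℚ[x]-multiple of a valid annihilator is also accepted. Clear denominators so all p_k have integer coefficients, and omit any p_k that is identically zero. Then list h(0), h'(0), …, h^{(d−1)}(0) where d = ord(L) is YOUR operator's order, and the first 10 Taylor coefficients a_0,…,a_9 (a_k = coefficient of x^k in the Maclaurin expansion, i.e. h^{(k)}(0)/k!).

f: a_k = 0, 4, 0, -8/3, 0, 8/15, 0, -16/315, 0, 8/2835, …
f∘r: x↦r, Dx↦Dx/r' in L_f ⇒ L₀.
L = (4 + 24·x + 48·x^2 + 32·x^3) - 2·Dx + (1 + 2·x)·Dx^2  (order 2).
h: a_k = 0, 4, 4, -8/3, -8, -112/15, 0, 1664/315, 224/45, 4544/2835, …
ICs: h(0) = 0, h′(0) = 4.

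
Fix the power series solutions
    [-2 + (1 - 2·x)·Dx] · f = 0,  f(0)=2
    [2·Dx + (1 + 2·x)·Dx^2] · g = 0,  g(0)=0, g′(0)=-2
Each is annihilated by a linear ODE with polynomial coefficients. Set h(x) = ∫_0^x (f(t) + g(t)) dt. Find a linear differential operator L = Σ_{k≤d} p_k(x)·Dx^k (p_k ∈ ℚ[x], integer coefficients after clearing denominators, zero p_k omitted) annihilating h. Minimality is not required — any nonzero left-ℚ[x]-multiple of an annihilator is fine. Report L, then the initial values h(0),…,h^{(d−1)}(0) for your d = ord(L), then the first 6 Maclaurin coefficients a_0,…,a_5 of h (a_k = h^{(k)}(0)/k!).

L = (40 + 16·x)·Dx^2 + (8 + 64·x + 32·x^2)·Dx^3 + (-3 - 2·x + 12·x^2 + 8·x^3)·Dx^4  (order 4).
h: a_k = 0, 2, 1, 10/3, 10/3, 36/5, …
ICs: h(0) = 0, h′(0) = 2, h′′(0) = 2, h′′′(0) = 20.

f: a_k = 2, 4, 8, 16, 32, 64, …
g: a_k = 0, -2, 2, -8/3, 4, -32/5, …
L₀ := lclm(L_f,L_g); ord L₀ ≤ 1+2.
Integrate: L := L₀·Dx.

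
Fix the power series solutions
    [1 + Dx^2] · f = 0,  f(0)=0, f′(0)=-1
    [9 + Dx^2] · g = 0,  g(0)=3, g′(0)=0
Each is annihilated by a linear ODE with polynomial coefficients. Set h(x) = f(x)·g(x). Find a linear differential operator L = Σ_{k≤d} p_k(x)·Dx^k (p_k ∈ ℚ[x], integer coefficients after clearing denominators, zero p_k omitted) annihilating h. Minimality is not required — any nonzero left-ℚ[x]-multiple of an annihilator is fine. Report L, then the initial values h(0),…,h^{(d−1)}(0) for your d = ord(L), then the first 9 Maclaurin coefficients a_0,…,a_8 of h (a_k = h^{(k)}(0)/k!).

f: a_k = 0, -1, 0, 1/6, 0, -1/120, 0, 1/5040, 0, …
g: a_k = 3, 0, -27/2, 0, 81/8, 0, -243/80, 0, 2187/4480, …
Sym-product of L_f,L_g gives L₀ (≤ ord 4).
L = 64 + 20·Dx^2 + Dx^4  (order 4).
h: a_k = 0, -3, 0, 14, 0, -62/5, 0, 508/105, 0, …
ICs: h(0) = 0, h′(0) = -3, h′′(0) = 0, h′′′(0) = 84.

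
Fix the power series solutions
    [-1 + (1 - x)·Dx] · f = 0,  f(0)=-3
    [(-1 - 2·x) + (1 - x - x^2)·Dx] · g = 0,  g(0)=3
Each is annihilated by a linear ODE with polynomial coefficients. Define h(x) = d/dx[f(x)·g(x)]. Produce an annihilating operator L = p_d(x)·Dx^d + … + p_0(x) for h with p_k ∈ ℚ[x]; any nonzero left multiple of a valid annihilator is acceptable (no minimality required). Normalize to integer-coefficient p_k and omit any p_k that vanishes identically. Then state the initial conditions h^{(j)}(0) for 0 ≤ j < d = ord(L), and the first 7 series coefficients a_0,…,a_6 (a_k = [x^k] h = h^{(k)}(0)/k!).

L = (8 - 6·x - 12·x^2 + 12·x^4) + (-2 + 4·x + 3·x^2 - 8·x^3 + 3·x^5)·Dx  (order 1).
h: a_k = -18, -72, -189, -432, -900, -1782, -3402, …
ICs: h(0) = -18.

f: a_k = -3, -3, -3, -3, -3, -3, -3, …
g: a_k = 3, 3, 6, 9, 15, 24, 39, …
Sym-product of L_f,L_g gives L₀ (≤ ord 1).
Derive L from L₀ (diff closure).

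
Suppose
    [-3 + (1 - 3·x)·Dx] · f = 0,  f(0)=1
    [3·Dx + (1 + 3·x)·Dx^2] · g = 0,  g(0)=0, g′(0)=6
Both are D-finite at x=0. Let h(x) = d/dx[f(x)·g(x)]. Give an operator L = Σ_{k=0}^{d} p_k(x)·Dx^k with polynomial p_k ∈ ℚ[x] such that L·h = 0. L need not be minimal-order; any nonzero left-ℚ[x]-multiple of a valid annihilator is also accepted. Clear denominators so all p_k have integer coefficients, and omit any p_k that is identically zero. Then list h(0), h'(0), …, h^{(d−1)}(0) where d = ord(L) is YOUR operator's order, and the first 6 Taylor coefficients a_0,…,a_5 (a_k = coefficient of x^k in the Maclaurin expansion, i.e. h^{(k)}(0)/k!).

f: a_k = 1, 3, 9, 27, 81, 243, …
g: a_k = 0, 6, -9, 18, -81/2, 486/5, …
L₀ := L_f ⊗_s L_g (sym. prod.), ord ≤ 2.
Differentiate: ansatz ord ≤ ord L₀ ⇒ L.
L = 36 + (3 + 45·x)·Dx + (-1 + 9·x^2)·Dx^2  (order 2).
h: a_k = 6, 18, 135, 378, 3807/2, 26973/5, …
ICs: h(0) = 6, h′(0) = 18.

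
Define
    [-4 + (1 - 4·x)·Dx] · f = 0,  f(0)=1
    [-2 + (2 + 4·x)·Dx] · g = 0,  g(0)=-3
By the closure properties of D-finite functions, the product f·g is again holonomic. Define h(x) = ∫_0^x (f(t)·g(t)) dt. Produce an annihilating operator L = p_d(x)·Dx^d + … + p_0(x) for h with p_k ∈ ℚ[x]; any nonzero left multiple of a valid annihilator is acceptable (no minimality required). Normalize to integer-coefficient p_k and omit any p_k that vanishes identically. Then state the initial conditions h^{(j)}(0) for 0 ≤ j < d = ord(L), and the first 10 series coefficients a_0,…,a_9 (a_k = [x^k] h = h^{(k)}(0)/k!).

L = (5 + 4·x)·Dx + (-1 + 2·x + 8·x^2)·Dx^2  (order 2).
h: a_k = 0, -3, -15/2, -39/2, -471/8, -7521/40, -10035/16, -240777/112, -963207/128, -3424593/128, …
ICs: h(0) = 0, h′(0) = -3.

f: a_k = 1, 4, 16, 64, 256, 1024, 4096, 16384, 65536, 262144, …
g: a_k = -3, -3, 3/2, -3/2, 15/8, -21/8, 63/16, -99/16, 1287/128, -2145/128, …
Sym-product of L_f,L_g gives L₀ (≤ ord 1).
h=∫h₀ ⇒ L = L₀·Dx.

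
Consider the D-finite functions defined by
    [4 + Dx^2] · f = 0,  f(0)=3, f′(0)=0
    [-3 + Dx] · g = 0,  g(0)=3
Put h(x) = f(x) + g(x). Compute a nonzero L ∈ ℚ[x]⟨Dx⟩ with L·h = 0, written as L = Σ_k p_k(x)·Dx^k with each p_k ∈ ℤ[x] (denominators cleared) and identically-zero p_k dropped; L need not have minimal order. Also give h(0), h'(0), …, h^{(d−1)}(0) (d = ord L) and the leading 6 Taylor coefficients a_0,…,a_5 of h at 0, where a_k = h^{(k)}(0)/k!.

L = -12 + 4·Dx - 3·Dx^2 + Dx^3  (order 3).
h: a_k = 6, 9, 15/2, 27/2, 97/8, 243/40, …
ICs: h(0) = 6, h′(0) = 9, h′′(0) = 15.

f: a_k = 3, 0, -6, 0, 2, 0, …
g: a_k = 3, 9, 27/2, 27/2, 81/8, 243/40, …
Sum ⇒ L₀ = lclm(L_f,L_g) in ℚ(x)⟨Dx⟩.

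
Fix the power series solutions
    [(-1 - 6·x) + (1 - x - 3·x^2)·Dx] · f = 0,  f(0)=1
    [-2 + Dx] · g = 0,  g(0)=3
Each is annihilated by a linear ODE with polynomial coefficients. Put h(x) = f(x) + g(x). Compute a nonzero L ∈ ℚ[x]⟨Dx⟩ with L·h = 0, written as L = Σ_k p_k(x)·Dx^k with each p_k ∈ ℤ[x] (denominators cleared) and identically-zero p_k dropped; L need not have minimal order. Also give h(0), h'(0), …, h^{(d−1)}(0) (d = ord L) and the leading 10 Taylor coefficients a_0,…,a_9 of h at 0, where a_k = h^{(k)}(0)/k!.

L = (-12 - 16·x - 144·x^2 - 72·x^3) + (4 + 26·x + 74·x^2 - 24·x^3 - 36·x^4)·Dx + (1 - 9·x - x^2 + 30·x^3 + 18·x^4)·Dx^2  (order 2).
h: a_k = 4, 7, 10, 11, 21, 204/5, 1459/15, 22793/105, 53342/105, 1095259/945, …
ICs: h(0) = 4, h′(0) = 7.

f: a_k = 1, 1, 4, 7, 19, 40, 97, 217, 508, 1159, …
g: a_k = 3, 6, 6, 4, 2, 4/5, 4/15, 8/105, 2/105, 4/945, …
h₀=f+g: left-lcm gives L₀, ord ≤ 2.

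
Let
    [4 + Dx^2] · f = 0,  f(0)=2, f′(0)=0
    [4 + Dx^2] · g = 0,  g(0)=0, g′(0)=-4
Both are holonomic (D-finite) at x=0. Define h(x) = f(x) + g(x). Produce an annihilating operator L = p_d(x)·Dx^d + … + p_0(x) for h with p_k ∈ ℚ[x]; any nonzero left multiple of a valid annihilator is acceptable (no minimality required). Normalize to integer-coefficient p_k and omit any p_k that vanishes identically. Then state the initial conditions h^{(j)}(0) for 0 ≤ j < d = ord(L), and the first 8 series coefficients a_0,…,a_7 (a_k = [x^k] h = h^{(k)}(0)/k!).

L = 4 + Dx^2  (order 2).
h: a_k = 2, -4, -4, 8/3, 4/3, -8/15, -8/45, 16/315, …
ICs: h(0) = 2, h′(0) = -4.

f: a_k = 2, 0, -4, 0, 4/3, 0, -8/45, 0, …
g: a_k = 0, -4, 0, 8/3, 0, -8/15, 0, 16/315, …
Weyl lclm of L_f,L_g ⇒ L₀ (ord ≤ 4).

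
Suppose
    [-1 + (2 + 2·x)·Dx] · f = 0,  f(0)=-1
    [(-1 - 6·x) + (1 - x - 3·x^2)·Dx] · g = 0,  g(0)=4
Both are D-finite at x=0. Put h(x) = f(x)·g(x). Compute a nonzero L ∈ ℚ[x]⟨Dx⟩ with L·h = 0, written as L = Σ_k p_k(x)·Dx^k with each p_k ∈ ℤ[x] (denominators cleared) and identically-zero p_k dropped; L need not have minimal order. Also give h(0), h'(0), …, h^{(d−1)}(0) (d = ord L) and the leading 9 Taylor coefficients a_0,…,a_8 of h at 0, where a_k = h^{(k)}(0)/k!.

L = (3 + 13·x + 9·x^2) + (-2 + 8·x^2 + 6·x^3)·Dx  (order 1).
h: a_k = -4, -6, -35/2, -143/4, -2819/32, -12509/64, -117671/256, -535591/512, -19865443/8192, …
ICs: h(0) = -4.

f: a_k = -1, -1/2, 1/8, -1/16, 5/128, -7/256, 21/1024, -33/2048, 429/32768, …
g: a_k = 4, 4, 16, 28, 76, 160, 388, 868, 2032, …
Sym-product of L_f,L_g gives L₀ (≤ ord 1).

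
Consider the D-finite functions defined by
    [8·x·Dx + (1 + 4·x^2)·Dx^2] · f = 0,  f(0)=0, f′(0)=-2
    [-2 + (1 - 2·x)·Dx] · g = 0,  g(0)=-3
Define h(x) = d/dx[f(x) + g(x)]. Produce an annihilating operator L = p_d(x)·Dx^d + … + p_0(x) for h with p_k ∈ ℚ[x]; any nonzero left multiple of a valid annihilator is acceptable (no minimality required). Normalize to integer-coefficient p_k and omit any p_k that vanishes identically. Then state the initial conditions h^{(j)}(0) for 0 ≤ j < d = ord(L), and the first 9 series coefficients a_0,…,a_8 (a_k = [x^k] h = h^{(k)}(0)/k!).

L = (8 - 64·x - 96·x^2) + (-8 + 8·x - 32·x^2 - 96·x^3)·Dx + (1 - 16·x^4)·Dx^2  (order 2).
h: a_k = -8, -24, -64, -192, -512, -1152, -2560, -6144, -14336, …
ICs: h(0) = -8, h′(0) = -24.

f: a_k = 0, -2, 0, 8/3, 0, -32/5, 0, 128/7, 0, …
g: a_k = -3, -6, -12, -24, -48, -96, -192, -384, -768, …
h₀=f+g: left-lcm gives L₀, ord ≤ 3.
Differentiate: ansatz ord ≤ ord L₀ ⇒ L.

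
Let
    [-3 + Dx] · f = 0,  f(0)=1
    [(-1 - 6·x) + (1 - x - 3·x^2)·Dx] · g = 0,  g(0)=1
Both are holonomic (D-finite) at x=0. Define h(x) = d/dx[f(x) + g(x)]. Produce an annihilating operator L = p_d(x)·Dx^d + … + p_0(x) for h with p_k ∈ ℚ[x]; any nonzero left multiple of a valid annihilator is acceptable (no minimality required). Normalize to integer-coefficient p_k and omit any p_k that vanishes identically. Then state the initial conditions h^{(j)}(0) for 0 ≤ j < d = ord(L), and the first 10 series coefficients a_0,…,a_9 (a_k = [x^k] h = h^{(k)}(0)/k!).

f: a_k = 1, 3, 9/2, 9/2, 27/8, 81/40, 81/80, 243/560, 729/4480, 243/4480, …
g: a_k = 1, 1, 4, 7, 19, 40, 97, 217, 508, 1159, …
L₀ := lclm(L_f,L_g); ord L₀ ≤ 1+1.
Derive L from L₀ (diff closure).
L = (54 + 774·x + 864·x^2 + 2916·x^3 + 1458·x^4) + (-33 - 252·x - 477·x^2 - 864·x^3 + 405·x^4 + 486·x^5)·Dx + (5 - 2·x + 63·x^2 - 36·x^3 - 297·x^4 - 162·x^5)·Dx^2  (order 2).
h: a_k = 4, 17, 69/2, 179/2, 1681/8, 23523/40, 121763/80, 2276569/560, 46733067/4480, 120199129/4480, …
ICs: h(0) = 4, h′(0) = 17.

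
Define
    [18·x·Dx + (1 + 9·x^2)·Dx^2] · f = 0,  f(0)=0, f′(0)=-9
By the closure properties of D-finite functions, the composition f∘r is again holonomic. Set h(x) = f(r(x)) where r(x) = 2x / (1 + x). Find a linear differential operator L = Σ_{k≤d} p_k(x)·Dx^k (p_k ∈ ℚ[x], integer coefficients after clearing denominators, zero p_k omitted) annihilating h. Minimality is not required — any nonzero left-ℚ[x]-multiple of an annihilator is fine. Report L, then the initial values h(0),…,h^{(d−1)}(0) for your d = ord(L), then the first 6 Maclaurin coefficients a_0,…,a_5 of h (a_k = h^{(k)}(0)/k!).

f: a_k = 0, -9, 0, 27, 0, -729/5, …
f∘r: x↦r, Dx↦Dx/r' in L_f ⇒ L₀.
L = (2 + 74·x)·Dx + (1 + 2·x + 37·x^2)·Dx^2  (order 2).
h: a_k = 0, -18, 18, 198, -630, -16938/5, …
ICs: h(0) = 0, h′(0) = -18.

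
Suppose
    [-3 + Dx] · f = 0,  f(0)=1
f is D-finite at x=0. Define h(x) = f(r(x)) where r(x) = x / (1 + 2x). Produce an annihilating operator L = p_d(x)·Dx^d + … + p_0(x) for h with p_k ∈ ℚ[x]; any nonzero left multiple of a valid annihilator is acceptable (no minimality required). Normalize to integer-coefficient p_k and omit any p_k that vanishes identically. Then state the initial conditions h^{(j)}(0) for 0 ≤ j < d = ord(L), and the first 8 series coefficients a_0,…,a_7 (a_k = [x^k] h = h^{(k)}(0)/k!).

L = -3 + (1 + 4·x + 4·x^2)·Dx  (order 1).
h: a_k = 1, 3, -3/2, -3/2, 51/8, -519/40, 1581/80, -12441/560, …
ICs: h(0) = 1.

f: a_k = 1, 3, 9/2, 9/2, 27/8, 81/40, 81/80, 243/560, …
Substitute x→r, Dx→(1/r')Dx; clear ⇒ L₀.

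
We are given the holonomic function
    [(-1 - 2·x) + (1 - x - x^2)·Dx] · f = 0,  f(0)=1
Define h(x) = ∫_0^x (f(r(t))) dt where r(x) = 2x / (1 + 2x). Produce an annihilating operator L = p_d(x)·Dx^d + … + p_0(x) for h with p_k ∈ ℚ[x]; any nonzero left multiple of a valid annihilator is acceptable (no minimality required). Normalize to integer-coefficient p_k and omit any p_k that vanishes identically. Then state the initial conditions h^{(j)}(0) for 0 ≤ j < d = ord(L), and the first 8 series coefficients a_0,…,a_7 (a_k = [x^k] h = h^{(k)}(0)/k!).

f: a_k = 1, 1, 2, 3, 5, 8, 13, 21, …
f∘r: x↦r, Dx↦Dx/r' in L_f ⇒ L₀.
h=∫₀ˣh₀: take L = L₀·Dx.
L = (2 + 12·x)·Dx + (-1 - 4·x + 8·x^3)·Dx^2  (order 2).
h: a_k = 0, 1, 1, 4/3, 0, 16/5, -16/3, 128/7, …
ICs: h(0) = 0, h′(0) = 1.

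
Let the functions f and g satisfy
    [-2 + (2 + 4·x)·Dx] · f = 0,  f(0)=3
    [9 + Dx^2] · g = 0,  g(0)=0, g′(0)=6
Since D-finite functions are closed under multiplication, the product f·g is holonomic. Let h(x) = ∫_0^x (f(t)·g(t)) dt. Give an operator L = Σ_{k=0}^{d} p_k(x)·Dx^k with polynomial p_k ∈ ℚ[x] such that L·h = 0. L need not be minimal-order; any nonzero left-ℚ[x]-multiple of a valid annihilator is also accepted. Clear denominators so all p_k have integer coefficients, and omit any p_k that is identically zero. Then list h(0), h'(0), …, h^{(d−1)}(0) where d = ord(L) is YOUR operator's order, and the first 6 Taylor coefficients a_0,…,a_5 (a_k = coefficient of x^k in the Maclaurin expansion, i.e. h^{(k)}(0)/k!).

L = (12 + 36·x + 36·x^2)·Dx + (-2 - 4·x)·Dx^2 + (1 + 4·x + 4·x^2)·Dx^3  (order 3).
h: a_k = 0, 0, 9, 6, -9, -18/5, …
ICs: h(0) = 0, h′(0) = 0, h′′(0) = 18.

f: a_k = 3, 3, -3/2, 3/2, -15/8, 21/8, …
g: a_k = 0, 6, 0, -9, 0, 81/20, …
Product ⇒ symmetric product L₀, ord ≤ 2.
h=∫h₀ ⇒ L = L₀·Dx.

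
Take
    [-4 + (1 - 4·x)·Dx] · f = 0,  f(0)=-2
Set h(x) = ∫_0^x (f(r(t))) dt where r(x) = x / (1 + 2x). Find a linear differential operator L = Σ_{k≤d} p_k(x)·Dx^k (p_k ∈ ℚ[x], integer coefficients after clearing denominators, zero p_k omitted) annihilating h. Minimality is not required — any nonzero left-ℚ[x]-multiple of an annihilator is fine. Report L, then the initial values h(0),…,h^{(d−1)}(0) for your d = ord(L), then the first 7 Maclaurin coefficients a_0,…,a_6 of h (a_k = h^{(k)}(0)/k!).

f: a_k = -2, -8, -32, -128, -512, -2048, -8192, …
f∘r: x↦r, Dx↦Dx/r' in L_f ⇒ L₀.
∫: right-multiply L₀ by Dx.
L = 4·Dx + (-1 + 4·x^2)·Dx^2  (order 2).
h: a_k = 0, -2, -4, -16/3, -8, -64/5, -64/3, …
ICs: h(0) = 0, h′(0) = -2.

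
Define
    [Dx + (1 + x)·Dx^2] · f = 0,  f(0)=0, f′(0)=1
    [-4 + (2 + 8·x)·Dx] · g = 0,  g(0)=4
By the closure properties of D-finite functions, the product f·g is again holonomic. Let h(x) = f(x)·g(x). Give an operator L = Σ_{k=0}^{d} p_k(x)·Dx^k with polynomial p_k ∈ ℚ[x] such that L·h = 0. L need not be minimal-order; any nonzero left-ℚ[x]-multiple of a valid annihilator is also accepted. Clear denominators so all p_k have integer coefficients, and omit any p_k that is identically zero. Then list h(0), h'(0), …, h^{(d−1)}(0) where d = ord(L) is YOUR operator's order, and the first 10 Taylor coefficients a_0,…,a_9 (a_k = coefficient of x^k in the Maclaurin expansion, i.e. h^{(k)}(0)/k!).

L = (10 + 4·x) + (-3 - 12·x)·Dx + (1 + 9·x + 24·x^2 + 16·x^3)·Dx^2  (order 2).
h: a_k = 0, 4, 6, -32/3, 65/3, -778/15, 2104/15, -43228/105, 268067/210, -259079/63, …
ICs: h(0) = 0, h′(0) = 4.

f: a_k = 0, 1, -1/2, 1/3, -1/4, 1/5, -1/6, 1/7, -1/8, 1/9, …
g: a_k = 4, 8, -8, 16, -40, 112, -336, 1056, -3432, 11440, …
Sym-product of L_f,L_g gives L₀ (≤ ord 2).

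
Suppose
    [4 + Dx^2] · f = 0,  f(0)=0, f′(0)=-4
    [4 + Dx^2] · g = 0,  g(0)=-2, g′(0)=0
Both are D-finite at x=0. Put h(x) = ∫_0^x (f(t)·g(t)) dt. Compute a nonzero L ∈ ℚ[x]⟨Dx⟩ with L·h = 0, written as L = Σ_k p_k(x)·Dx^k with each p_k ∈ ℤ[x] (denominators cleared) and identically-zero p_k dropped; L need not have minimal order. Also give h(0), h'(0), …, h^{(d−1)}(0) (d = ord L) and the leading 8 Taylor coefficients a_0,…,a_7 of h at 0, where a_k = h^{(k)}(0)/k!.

L = 16·Dx^2 + Dx^4  (order 4).
h: a_k = 0, 0, 4, 0, -16/3, 0, 128/45, 0, …
ICs: h(0) = 0, h′(0) = 0, h′′(0) = 8, h′′′(0) = 0.

f: a_k = 0, -4, 0, 8/3, 0, -8/15, 0, 16/315, …
g: a_k = -2, 0, 4, 0, -4/3, 0, 8/45, 0, …
f·g: L₀ = L_f ⊗_s L_g, ord ≤ 2·2.
∫: right-multiply L₀ by Dx.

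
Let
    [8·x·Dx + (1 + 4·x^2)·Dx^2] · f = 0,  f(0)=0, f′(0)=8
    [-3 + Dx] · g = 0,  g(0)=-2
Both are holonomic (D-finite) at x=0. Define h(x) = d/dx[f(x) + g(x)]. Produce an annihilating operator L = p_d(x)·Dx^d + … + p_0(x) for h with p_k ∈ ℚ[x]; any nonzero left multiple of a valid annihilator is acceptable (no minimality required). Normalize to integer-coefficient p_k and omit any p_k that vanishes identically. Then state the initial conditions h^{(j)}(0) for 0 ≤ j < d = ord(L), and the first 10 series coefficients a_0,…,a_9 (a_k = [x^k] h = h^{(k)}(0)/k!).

f: a_k = 0, 8, 0, -32/3, 0, 128/5, 0, -512/7, 0, 2048/9, …
g: a_k = -2, -6, -9, -9, -27/4, -81/20, -81/40, -243/280, -729/2240, -243/2240, …
L₀ := lclm(L_f,L_g); ord L₀ ≤ 2+1.
h₀' ⇒ L via d/dx closure of L₀.
L = (24 - 72·x - 288·x^2 - 288·x^3) + (-17 + 24·x^2 - 144·x^4)·Dx + (3 + 8·x + 24·x^2 + 32·x^3 + 48·x^4)·Dx^2  (order 2).
h: a_k = 2, -18, -59, -27, 431/4, -243/20, -20723/40, -729/280, 4585333/2240, -729/2240, …
ICs: h(0) = 2, h′(0) = -18.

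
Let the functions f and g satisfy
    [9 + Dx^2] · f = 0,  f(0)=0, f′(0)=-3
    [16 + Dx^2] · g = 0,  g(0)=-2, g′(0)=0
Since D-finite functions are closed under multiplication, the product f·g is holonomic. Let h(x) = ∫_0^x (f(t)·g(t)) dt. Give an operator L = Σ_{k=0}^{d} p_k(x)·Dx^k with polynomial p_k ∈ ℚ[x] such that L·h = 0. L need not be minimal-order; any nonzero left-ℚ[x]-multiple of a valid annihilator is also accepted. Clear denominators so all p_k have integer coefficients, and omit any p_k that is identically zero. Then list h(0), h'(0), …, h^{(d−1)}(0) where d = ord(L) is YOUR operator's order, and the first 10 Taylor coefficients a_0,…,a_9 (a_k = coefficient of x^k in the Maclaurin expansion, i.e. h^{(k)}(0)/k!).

L = 49·Dx + 50·Dx^3 + Dx^5  (order 5).
h: a_k = 0, 0, 3, 0, -57/4, 0, 2801/120, 0, -137257/6720, 0, …
ICs: h(0) = 0, h′(0) = 0, h′′(0) = 6, h′′′(0) = 0, h′′′′(0) = -342.

f: a_k = 0, -3, 0, 9/2, 0, -81/40, 0, 243/560, 0, -243/4480, …
g: a_k = -2, 0, 16, 0, -64/3, 0, 512/45, 0, -1024/315, 0, …
f·g: L₀ = L_f ⊗_s L_g, ord ≤ 2·2.
h=∫₀ˣh₀: take L = L₀·Dx.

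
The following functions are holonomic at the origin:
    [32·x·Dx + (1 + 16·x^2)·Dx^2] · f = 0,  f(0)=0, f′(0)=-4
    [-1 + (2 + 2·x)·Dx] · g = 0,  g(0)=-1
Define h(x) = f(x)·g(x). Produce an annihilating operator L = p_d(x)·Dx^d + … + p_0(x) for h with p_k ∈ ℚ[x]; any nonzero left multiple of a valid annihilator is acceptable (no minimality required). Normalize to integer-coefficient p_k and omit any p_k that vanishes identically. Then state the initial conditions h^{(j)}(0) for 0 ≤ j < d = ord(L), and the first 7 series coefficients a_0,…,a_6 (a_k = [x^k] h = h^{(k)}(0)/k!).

f: a_k = 0, -4, 0, 64/3, 0, -1024/5, 0, …
g: a_k = -1, -1/2, 1/8, -1/16, 5/128, -7/256, 21/1024, …
L₀ := L_f ⊗_s L_g (sym. prod.), ord ≤ 2.
L = (3 - 64·x - 16·x^2) + (-4 + 124·x + 192·x^2 + 64·x^3)·Dx + (4 + 8·x + 68·x^2 + 128·x^3 + 64·x^4)·Dx^2  (order 2).
h: a_k = 0, 4, 2, -131/6, -125/12, 99509/480, 97129/960, …
ICs: h(0) = 0, h′(0) = 4.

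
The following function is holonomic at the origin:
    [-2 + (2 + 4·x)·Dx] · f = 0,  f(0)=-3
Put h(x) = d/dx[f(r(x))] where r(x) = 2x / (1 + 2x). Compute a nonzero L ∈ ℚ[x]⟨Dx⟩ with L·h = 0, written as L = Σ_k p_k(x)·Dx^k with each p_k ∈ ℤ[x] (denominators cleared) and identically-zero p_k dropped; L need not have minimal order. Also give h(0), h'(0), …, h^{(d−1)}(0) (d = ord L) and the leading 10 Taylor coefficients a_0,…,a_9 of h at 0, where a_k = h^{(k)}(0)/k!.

L = (-6 - 24·x) + (-1 - 8·x - 12·x^2)·Dx  (order 1).
h: a_k = -6, 36, -180, 888, -4500, 23544, -126504, 693360, -3855492, 21666840, …
ICs: h(0) = -6.

f: a_k = -3, -3, 3/2, -3/2, 15/8, -21/8, 63/16, -99/16, 1287/128, -2145/128, …
Change of var in L_f (x↦r) gives L₀.
h=h₀': d/dx-closure on L₀ ⇒ L.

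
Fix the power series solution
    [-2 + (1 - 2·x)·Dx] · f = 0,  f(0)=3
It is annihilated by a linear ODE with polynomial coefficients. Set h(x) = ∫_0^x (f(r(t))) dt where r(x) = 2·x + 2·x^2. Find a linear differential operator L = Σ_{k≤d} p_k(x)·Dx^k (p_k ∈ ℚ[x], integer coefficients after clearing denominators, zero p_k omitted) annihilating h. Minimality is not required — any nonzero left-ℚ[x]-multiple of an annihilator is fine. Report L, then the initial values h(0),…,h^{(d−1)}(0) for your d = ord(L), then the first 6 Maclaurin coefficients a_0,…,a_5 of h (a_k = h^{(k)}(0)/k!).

L = (4 + 8·x)·Dx + (-1 + 4·x + 4·x^2)·Dx^2  (order 2).
h: a_k = 0, 3, 6, 20, 72, 1392/5, …
ICs: h(0) = 0, h′(0) = 3.

f: a_k = 3, 6, 12, 24, 48, 96, …
Change of var in L_f (x↦r) gives L₀.
∫: right-multiply L₀ by Dx.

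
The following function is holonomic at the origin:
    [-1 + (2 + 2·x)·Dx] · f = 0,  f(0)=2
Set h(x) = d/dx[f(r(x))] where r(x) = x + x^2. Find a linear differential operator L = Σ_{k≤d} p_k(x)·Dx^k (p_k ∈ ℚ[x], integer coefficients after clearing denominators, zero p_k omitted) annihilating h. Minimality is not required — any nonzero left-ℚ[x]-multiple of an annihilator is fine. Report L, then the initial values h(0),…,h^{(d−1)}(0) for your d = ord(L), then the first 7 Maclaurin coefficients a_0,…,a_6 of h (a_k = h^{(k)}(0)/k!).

f: a_k = 2, 1, -1/4, 1/8, -5/64, 7/128, -21/512, …
Substitute x→r, Dx→(1/r')Dx; clear ⇒ L₀.
h₀' ⇒ L via d/dx closure of L₀.
L = 3 + (-2 - 6·x - 6·x^2 - 4·x^3)·Dx  (order 1).
h: a_k = 1, 3/2, -9/8, 3/16, 75/128, -171/256, 147/1024, …
ICs: h(0) = 1.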